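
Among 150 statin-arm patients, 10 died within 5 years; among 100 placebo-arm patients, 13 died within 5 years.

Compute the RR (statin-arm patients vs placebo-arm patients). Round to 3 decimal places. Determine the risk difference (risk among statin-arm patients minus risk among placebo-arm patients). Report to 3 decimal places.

risk, statin-arm patients = 10/150 = 0.0667
risk, placebo-arm patients = 13/100 = 0.1300
RR = 0.0667 / 0.1300 = 0.513
risk difference = 0.0667 − 0.1300 = -0.063

RR = 0.513; RD = -0.063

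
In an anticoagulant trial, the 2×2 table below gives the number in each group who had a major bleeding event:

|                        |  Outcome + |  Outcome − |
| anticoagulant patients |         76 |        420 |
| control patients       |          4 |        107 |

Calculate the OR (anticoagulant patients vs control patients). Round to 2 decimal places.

OR = 4.84

odds, anticoagulant patients = 76/420 = 0.18095
odds, control patients = 4/107 = 0.03738
OR = 0.18095 / 0.03738 = 4.84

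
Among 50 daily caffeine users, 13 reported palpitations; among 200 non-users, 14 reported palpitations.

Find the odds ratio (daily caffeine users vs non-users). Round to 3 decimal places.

OR = (13 × 186) / (37 × 14) = 2418/518 ≈ 4.668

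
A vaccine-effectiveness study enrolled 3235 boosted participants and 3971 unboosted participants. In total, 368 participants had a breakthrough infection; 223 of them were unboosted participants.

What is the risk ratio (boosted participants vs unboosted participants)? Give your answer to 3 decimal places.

boosted participants with the outcome: 368 − 223 = 145
boosted participants without the outcome: 3235 − 145 = 3090
unboosted participants without the outcome: 3971 − 223 = 3748
risk, boosted participants = 145/3235 = 0.04482
risk, unboosted participants = 223/3971 = 0.05616
RR = 0.04482 / 0.05616 = 0.798

RR: 0.798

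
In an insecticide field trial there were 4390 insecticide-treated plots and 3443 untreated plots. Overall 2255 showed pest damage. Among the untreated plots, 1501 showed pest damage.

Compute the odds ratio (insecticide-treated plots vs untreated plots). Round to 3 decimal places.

0.268

insecticide-treated plots with the outcome: 2255 − 1501 = 754
insecticide-treated plots without the outcome: 4390 − 754 = 3636
untreated plots without the outcome: 3443 − 1501 = 1942
odds, insecticide-treated plots = 754/3636 = 0.2074
odds, untreated plots = 1501/1942 = 0.7729
OR = 0.2074 / 0.7729 = 0.268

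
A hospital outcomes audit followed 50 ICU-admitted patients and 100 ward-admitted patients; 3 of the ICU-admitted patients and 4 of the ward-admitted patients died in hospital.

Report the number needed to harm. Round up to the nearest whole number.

risk, ICU-admitted patients = 3/50 = 0.060000
risk, ward-admitted patients = 4/100 = 0.040000
absolute risk difference = 0.020000
1 / 0.020000 = 50.000 → round up → 50

NNH ≈ 50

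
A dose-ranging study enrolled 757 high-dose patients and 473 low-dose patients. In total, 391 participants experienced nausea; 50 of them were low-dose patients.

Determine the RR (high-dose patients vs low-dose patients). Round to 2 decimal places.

RR: 4.26

high-dose patients with the outcome: 391 − 50 = 341
high-dose patients without the outcome: 757 − 341 = 416
low-dose patients without the outcome: 473 − 50 = 423
risk, high-dose patients = 341/757 = 0.4505
risk, low-dose patients = 50/473 = 0.1057
RR = 0.4505 / 0.1057 = 4.26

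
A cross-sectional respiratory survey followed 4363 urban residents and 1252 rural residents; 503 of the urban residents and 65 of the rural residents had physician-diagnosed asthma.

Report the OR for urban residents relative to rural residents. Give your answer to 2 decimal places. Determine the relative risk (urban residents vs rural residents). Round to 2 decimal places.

OR = 2.38; RR = 2.22

odds, urban residents = 503/3860 = 0.1303
odds, rural residents = 65/1187 = 0.0548
OR = 0.1303 / 0.0548 = 2.38
risk, urban residents = 503/4363 = 0.1153
risk, rural residents = 65/1252 = 0.0519
RR = 0.1153 / 0.0519 = 2.22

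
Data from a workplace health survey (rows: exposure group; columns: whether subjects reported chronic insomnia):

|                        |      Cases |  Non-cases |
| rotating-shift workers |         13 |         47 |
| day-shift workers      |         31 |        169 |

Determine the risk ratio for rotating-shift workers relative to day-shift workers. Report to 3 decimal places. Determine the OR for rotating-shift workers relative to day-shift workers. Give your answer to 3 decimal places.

RR = 1.398; OR = 1.508

risk, rotating-shift workers = 13/60 = 0.2167
risk, day-shift workers = 31/200 = 0.1550
RR = 0.2167 / 0.1550 = 1.398
odds, rotating-shift workers = 13/47 = 0.2766
odds, day-shift workers = 31/169 = 0.1834
OR = 0.2766 / 0.1834 = 1.508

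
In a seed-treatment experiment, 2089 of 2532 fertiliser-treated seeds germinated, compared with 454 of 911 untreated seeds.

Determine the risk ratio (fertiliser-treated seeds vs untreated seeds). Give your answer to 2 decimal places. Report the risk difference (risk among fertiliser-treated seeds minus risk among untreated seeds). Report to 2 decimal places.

RR = 1.66; RD = 0.33

risk, fertiliser-treated seeds = 2089/2532 = 0.8250
risk, untreated seeds = 454/911 = 0.4984
RR = 0.8250 / 0.4984 = 1.66
risk difference = 0.8250 − 0.4984 = 0.33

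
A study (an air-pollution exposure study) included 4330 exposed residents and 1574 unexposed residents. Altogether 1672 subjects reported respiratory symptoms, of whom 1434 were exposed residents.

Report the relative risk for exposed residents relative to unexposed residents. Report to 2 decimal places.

exposed residents without the outcome: 4330 − 1434 = 2896
unexposed residents with the outcome: 1672 − 1434 = 238
unexposed residents without the outcome: 1574 − 238 = 1336
risk, exposed residents = 1434/4330 = 0.3312
risk, unexposed residents = 238/1574 = 0.1512
RR = 0.3312 / 0.1512 = 2.19

2.19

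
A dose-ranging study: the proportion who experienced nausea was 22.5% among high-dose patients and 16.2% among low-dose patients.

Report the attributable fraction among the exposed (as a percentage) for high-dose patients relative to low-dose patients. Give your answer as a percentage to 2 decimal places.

AR% = (0.2250 − 0.1620) / 0.2250 = 0.2800 → 28.00%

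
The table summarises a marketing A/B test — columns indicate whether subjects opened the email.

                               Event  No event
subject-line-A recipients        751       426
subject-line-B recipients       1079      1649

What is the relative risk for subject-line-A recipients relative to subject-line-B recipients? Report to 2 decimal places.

1.61

risk, subject-line-A recipients = 751/1177 = 0.6381
risk, subject-line-B recipients = 1079/2728 = 0.3955
RR = 0.6381 / 0.3955 = 1.61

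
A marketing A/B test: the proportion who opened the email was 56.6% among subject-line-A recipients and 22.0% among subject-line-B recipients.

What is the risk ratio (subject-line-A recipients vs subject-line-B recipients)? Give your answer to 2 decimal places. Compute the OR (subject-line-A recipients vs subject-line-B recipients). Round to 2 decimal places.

RR = 0.5660 / 0.2200 = 2.57
odds, subject-line-A recipients = 0.5660/0.4340 = 1.3041
odds, subject-line-B recipients = 0.2200/0.7800 = 0.2821
OR = 1.3041 / 0.2821 = 4.62

RR = 2.57; OR = 4.62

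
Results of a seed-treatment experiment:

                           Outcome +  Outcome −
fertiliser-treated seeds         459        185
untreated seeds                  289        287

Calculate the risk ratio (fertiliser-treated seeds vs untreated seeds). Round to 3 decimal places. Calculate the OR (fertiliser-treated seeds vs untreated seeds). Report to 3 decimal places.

risk, fertiliser-treated seeds = 459/644 = 0.7127
risk, untreated seeds = 289/576 = 0.5017
RR = 0.7127 / 0.5017 = 1.421
OR = (459 × 287) / (185 × 289) = 131733/53465 ≈ 2.464

RR = 1.421; OR = 2.464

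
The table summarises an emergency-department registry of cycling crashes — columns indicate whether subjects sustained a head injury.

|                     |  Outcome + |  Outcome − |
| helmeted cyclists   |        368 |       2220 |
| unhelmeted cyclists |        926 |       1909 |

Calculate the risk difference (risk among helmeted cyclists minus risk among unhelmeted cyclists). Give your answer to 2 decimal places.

risk, helmeted cyclists = 368/2588 = 0.1422
risk, unhelmeted cyclists = 926/2835 = 0.3266
risk difference = 0.1422 − 0.3266 = -0.18

-0.18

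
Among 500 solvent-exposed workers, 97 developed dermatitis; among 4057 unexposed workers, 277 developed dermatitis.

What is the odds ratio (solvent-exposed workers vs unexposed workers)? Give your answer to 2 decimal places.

OR = (97 × 3780) / (403 × 277) = 366660/111631 ≈ 3.28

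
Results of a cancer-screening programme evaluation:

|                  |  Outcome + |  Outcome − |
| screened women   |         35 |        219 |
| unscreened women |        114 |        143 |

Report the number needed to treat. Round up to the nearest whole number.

4

risk, screened women = 35/254 = 0.137795
risk, unscreened women = 114/257 = 0.443580
absolute risk difference = 0.305784
1 / 0.305784 = 3.270 → round up → 4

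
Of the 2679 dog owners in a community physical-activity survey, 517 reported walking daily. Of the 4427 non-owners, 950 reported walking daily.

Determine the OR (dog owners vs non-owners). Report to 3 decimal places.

0.875

odds, dog owners = 517/2162 = 0.2391
odds, non-owners = 950/3477 = 0.2732
OR = 0.2391 / 0.2732 = 0.875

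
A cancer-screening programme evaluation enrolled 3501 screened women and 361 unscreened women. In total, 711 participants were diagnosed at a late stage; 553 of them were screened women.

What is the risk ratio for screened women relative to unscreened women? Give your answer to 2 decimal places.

0.36

screened women without the outcome: 3501 − 553 = 2948
unscreened women with the outcome: 711 − 553 = 158
unscreened women without the outcome: 361 − 158 = 203
risk, screened women = 553/3501 = 0.1580
risk, unscreened women = 158/361 = 0.4377
RR = 0.1580 / 0.4377 = 0.36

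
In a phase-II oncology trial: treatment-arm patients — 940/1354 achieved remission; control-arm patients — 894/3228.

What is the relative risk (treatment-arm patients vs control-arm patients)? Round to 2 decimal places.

risk, treatment-arm patients = 940/1354 = 0.6942
risk, control-arm patients = 894/3228 = 0.2770
RR = 0.6942 / 0.2770 = 2.51

2.51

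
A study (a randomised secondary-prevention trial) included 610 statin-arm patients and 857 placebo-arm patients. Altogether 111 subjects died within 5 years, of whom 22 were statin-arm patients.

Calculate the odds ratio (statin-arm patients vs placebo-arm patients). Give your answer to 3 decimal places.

statin-arm patients without the outcome: 610 − 22 = 588
placebo-arm patients with the outcome: 111 − 22 = 89
placebo-arm patients without the outcome: 857 − 89 = 768
OR = (22 × 768) / (588 × 89) = 16896/52332 ≈ 0.323

OR ≈ 0.323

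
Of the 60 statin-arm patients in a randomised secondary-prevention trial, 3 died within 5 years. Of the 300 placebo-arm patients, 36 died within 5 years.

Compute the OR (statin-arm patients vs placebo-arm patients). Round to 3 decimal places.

OR = (3 × 264) / (57 × 36) = 792/2052 ≈ 0.386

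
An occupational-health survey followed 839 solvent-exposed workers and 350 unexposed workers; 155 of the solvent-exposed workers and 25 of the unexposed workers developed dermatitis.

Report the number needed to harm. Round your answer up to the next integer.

NNH = 9

risk, solvent-exposed workers = 155/839 = 0.184744
risk, unexposed workers = 25/350 = 0.071429
absolute risk difference = 0.113315
1 / 0.113315 = 8.825 → round up → 9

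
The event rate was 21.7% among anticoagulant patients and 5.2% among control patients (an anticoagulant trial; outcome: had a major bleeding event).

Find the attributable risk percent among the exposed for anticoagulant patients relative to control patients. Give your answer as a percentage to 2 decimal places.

AR% = (0.2170 − 0.0520) / 0.2170 = 0.7604 → 76.04%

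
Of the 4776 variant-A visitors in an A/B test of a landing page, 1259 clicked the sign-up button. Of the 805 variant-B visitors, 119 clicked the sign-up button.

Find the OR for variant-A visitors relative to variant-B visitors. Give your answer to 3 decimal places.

OR = (1259 × 686) / (3517 × 119) = 863674/418523 ≈ 2.064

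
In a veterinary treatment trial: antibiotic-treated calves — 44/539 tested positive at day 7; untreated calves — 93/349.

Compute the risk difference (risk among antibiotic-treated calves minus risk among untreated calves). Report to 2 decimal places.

risk, antibiotic-treated calves = 44/539 = 0.0816
risk, untreated calves = 93/349 = 0.2665
risk difference = 0.0816 − 0.2665 = -0.18

RD: -0.18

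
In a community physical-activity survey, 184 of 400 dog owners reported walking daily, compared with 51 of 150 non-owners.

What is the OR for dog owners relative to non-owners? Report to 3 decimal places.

odds, dog owners = 184/216 = 0.8519
odds, non-owners = 51/99 = 0.5152
OR = 0.8519 / 0.5152 = 1.654

1.654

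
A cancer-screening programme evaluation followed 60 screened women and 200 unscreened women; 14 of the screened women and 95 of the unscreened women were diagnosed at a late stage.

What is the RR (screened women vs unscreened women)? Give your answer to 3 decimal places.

RR = 0.491

risk, screened women = 14/60 = 0.2333
risk, unscreened women = 95/200 = 0.4750
RR = 0.2333 / 0.4750 = 0.491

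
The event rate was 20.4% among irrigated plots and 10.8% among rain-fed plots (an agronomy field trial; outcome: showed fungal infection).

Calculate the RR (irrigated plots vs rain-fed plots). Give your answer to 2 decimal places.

RR = 0.2040 / 0.1080 = 1.89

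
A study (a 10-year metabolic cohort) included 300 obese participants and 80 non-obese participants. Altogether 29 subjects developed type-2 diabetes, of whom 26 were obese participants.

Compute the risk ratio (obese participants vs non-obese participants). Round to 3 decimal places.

obese participants without the outcome: 300 − 26 = 274
non-obese participants with the outcome: 29 − 26 = 3
non-obese participants without the outcome: 80 − 3 = 77
risk, obese participants = 26/300 = 0.08667
risk, non-obese participants = 3/80 = 0.03750
RR = 0.08667 / 0.03750 = 2.311

RR = 2.311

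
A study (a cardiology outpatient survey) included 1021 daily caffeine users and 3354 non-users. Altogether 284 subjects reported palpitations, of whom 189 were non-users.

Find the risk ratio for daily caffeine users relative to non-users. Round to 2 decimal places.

RR = 1.65

daily caffeine users with the outcome: 284 − 189 = 95
daily caffeine users without the outcome: 1021 − 95 = 926
non-users without the outcome: 3354 − 189 = 3165
risk, daily caffeine users = 95/1021 = 0.0930
risk, non-users = 189/3354 = 0.0564
RR = 0.0930 / 0.0564 = 1.65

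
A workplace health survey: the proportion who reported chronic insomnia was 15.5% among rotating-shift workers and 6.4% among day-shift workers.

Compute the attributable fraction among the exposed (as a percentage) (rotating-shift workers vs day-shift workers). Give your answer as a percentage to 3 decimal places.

AR% = (0.1550 − 0.0640) / 0.1550 = 0.5871 → 58.710%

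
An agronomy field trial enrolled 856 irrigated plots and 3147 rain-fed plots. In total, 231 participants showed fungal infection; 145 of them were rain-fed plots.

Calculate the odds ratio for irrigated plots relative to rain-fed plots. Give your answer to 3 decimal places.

irrigated plots with the outcome: 231 − 145 = 86
irrigated plots without the outcome: 856 − 86 = 770
rain-fed plots without the outcome: 3147 − 145 = 3002
OR = (86 × 3002) / (770 × 145) = 258172/111650 ≈ 2.312

OR: 2.312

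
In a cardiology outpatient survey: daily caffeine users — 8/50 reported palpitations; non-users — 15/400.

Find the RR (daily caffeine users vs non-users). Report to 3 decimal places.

RR = 4.267

risk, daily caffeine users = 8/50 = 0.16000
risk, non-users = 15/400 = 0.03750
RR = 0.16000 / 0.03750 = 4.267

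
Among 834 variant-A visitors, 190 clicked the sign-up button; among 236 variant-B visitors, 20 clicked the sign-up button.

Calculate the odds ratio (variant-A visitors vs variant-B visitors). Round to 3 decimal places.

OR = (190 × 216) / (644 × 20) = 41040/12880 ≈ 3.186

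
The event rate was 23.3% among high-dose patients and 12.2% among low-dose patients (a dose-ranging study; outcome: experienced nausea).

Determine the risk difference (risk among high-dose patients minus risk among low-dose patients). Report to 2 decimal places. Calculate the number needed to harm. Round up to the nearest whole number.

risk difference = 0.2330 − 0.1220 = 0.11
absolute risk difference = 0.111000
1 / 0.111000 = 9.009 → round up → 10

RD = 0.11; NNH = 10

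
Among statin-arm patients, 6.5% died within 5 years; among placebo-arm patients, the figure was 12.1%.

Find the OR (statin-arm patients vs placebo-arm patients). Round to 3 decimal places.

OR = 0.505

odds, statin-arm patients = 0.0650/0.9350 = 0.0695
odds, placebo-arm patients = 0.1210/0.8790 = 0.1377
OR = 0.0695 / 0.1377 = 0.505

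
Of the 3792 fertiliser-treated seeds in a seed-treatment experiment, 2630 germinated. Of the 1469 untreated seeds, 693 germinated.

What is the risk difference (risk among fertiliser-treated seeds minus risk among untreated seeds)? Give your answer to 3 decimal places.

risk, fertiliser-treated seeds = 2630/3792 = 0.6936
risk, untreated seeds = 693/1469 = 0.4717
risk difference = 0.6936 − 0.4717 = 0.222

0.222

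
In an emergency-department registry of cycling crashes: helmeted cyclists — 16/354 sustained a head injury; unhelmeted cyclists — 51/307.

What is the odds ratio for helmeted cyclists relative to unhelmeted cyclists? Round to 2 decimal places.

OR = (16 × 256) / (338 × 51) = 4096/17238 ≈ 0.24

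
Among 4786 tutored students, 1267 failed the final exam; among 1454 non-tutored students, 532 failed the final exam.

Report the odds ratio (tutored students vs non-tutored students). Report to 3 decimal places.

OR = 0.624

odds, tutored students = 1267/3519 = 0.3600
odds, non-tutored students = 532/922 = 0.5770
OR = 0.3600 / 0.5770 = 0.624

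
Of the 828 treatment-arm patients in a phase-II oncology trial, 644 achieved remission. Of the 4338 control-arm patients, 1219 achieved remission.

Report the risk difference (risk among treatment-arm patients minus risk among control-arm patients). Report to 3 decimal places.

0.497

risk, treatment-arm patients = 644/828 = 0.7778
risk, control-arm patients = 1219/4338 = 0.2810
risk difference = 0.7778 − 0.2810 = 0.497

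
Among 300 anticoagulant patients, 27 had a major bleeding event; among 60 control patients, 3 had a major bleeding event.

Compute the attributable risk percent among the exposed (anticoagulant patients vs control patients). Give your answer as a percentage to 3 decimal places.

risk, anticoagulant patients = 27/300 = 0.0900
risk, control patients = 3/60 = 0.0500
AR% = (0.0900 − 0.0500) / 0.0900 = 0.4444 → 44.444%

AR% ≈ 44.444%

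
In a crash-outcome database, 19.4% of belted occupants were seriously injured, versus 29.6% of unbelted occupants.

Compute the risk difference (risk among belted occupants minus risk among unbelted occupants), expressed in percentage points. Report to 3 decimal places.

RD ≈ -10.200

risk difference = 0.1940 − 0.2960 = -0.1020 → -10.200 percentage points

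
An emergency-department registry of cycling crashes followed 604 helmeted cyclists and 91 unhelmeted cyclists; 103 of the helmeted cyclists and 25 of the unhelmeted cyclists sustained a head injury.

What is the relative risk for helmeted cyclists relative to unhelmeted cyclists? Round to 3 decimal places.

RR: 0.621

risk, helmeted cyclists = 103/604 = 0.1705
risk, unhelmeted cyclists = 25/91 = 0.2747
RR = 0.1705 / 0.2747 = 0.621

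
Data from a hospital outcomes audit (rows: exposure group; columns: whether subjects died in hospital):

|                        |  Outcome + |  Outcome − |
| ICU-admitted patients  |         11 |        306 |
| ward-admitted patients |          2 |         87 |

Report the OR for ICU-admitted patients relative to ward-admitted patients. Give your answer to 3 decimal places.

odds, ICU-admitted patients = 11/306 = 0.03595
odds, ward-admitted patients = 2/87 = 0.02299
OR = 0.03595 / 0.02299 = 1.564

OR = 1.564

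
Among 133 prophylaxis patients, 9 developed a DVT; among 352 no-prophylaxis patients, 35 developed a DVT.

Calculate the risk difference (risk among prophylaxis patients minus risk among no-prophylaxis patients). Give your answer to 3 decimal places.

risk, prophylaxis patients = 9/133 = 0.0677
risk, no-prophylaxis patients = 35/352 = 0.0994
risk difference = 0.0677 − 0.0994 = -0.032

RD ≈ -0.032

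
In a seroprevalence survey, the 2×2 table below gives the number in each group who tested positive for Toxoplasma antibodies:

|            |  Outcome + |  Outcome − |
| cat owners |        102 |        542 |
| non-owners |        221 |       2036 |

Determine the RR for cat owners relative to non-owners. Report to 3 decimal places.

RR: 1.618

risk, cat owners = 102/644 = 0.1584
risk, non-owners = 221/2257 = 0.0979
RR = 0.1584 / 0.0979 = 1.618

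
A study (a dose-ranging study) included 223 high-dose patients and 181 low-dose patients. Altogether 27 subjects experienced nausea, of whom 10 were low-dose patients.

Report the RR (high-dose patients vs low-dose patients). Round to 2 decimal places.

high-dose patients with the outcome: 27 − 10 = 17
high-dose patients without the outcome: 223 − 17 = 206
low-dose patients without the outcome: 181 − 10 = 171
risk, high-dose patients = 17/223 = 0.0762
risk, low-dose patients = 10/181 = 0.0552
RR = 0.0762 / 0.0552 = 1.38

RR = 1.38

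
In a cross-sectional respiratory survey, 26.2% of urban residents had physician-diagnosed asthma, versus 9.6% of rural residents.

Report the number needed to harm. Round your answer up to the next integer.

absolute risk difference = 0.166000
1 / 0.166000 = 6.024 → round up → 7

NNH: 7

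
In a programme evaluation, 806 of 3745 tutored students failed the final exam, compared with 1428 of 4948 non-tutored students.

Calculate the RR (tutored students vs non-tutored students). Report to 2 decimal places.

risk, tutored students = 806/3745 = 0.2152
risk, non-tutored students = 1428/4948 = 0.2886
RR = 0.2152 / 0.2886 = 0.75

RR = 0.75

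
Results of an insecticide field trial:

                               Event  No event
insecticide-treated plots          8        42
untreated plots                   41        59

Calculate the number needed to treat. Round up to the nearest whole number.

risk, insecticide-treated plots = 8/50 = 0.160000
risk, untreated plots = 41/100 = 0.410000
absolute risk difference = 0.250000
1 / 0.250000 = 4.000 → round up → 4

4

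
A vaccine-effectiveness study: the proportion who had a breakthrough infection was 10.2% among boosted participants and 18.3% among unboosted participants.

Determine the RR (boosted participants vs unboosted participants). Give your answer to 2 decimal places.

RR = 0.1020 / 0.1830 = 0.56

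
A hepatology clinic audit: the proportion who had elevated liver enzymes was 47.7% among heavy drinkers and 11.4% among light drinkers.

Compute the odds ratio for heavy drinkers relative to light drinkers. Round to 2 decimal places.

odds, heavy drinkers = 0.4770/0.5230 = 0.9120
odds, light drinkers = 0.1140/0.8860 = 0.1287
OR = 0.9120 / 0.1287 = 7.09

OR = 7.09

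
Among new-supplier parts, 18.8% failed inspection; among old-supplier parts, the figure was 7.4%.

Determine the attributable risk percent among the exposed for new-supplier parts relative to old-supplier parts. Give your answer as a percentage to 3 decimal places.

AR% = (0.1880 − 0.0740) / 0.1880 = 0.6064 → 60.638%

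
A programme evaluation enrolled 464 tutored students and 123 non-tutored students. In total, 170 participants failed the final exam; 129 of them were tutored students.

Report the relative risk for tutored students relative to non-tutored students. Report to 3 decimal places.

tutored students without the outcome: 464 − 129 = 335
non-tutored students with the outcome: 170 − 129 = 41
non-tutored students without the outcome: 123 − 41 = 82
risk, tutored students = 129/464 = 0.2780
risk, non-tutored students = 41/123 = 0.3333
RR = 0.2780 / 0.3333 = 0.834

0.834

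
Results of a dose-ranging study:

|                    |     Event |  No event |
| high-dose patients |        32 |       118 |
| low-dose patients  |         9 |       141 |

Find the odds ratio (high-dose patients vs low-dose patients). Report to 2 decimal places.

OR = (32 × 141) / (118 × 9) = 4512/1062 ≈ 4.25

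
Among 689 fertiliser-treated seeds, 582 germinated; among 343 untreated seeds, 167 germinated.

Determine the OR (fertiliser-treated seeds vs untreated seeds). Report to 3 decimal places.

OR = (582 × 176) / (107 × 167) = 102432/17869 ≈ 5.732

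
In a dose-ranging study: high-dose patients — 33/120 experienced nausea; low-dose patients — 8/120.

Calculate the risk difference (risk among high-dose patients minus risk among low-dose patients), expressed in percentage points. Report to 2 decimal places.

RD: 20.83

risk, high-dose patients = 33/120 = 0.2750
risk, low-dose patients = 8/120 = 0.0667
risk difference = 0.2750 − 0.0667 = 0.2083 → 20.83 percentage points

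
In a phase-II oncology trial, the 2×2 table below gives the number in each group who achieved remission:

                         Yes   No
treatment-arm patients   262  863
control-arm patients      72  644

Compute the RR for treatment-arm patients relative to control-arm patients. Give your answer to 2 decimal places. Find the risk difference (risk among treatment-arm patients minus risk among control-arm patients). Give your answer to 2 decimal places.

RR = 2.32; RD = 0.13

risk, treatment-arm patients = 262/1125 = 0.2329
risk, control-arm patients = 72/716 = 0.1006
RR = 0.2329 / 0.1006 = 2.32
risk difference = 0.2329 − 0.1006 = 0.13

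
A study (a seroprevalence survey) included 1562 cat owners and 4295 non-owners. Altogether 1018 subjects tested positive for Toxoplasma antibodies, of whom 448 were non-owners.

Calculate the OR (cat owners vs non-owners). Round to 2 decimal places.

cat owners with the outcome: 1018 − 448 = 570
cat owners without the outcome: 1562 − 570 = 992
non-owners without the outcome: 4295 − 448 = 3847
OR = (570 × 3847) / (992 × 448) = 2192790/444416 ≈ 4.93

OR: 4.93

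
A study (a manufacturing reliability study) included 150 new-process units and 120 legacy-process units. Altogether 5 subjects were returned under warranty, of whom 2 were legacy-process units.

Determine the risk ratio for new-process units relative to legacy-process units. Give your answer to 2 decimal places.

new-process units with the outcome: 5 − 2 = 3
new-process units without the outcome: 150 − 3 = 147
legacy-process units without the outcome: 120 − 2 = 118
risk, new-process units = 3/150 = 0.02000
risk, legacy-process units = 2/120 = 0.01667
RR = 0.02000 / 0.01667 = 1.20

1.20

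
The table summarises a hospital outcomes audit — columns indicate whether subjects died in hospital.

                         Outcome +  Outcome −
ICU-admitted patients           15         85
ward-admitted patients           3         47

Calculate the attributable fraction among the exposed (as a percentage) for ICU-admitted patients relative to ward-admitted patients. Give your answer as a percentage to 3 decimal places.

risk, ICU-admitted patients = 15/100 = 0.1500
risk, ward-admitted patients = 3/50 = 0.0600
AR% = (0.1500 − 0.0600) / 0.1500 = 0.6000 → 60.000%

AR% ≈ 60.000%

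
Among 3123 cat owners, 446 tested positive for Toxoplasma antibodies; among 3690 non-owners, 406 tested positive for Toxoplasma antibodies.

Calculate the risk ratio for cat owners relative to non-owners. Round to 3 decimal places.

RR = 1.298

risk, cat owners = 446/3123 = 0.1428
risk, non-owners = 406/3690 = 0.1100
RR = 0.1428 / 0.1100 = 1.298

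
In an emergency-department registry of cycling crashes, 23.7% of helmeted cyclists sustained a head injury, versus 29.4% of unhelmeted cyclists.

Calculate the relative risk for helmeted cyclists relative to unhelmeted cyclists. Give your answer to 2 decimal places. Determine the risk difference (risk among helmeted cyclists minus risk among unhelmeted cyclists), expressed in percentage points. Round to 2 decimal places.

RR = 0.2370 / 0.2940 = 0.81
risk difference = 0.2370 − 0.2940 = -0.0570 → -5.70 percentage points

RR = 0.81; RD = -5.70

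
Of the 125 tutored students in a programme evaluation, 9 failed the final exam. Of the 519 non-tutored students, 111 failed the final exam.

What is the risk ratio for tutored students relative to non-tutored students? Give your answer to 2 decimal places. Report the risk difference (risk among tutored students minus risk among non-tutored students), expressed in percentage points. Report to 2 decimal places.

RR = 0.34; RD = -14.19

risk, tutored students = 9/125 = 0.0720
risk, non-tutored students = 111/519 = 0.2139
RR = 0.0720 / 0.2139 = 0.34
risk difference = 0.0720 − 0.2139 = -0.1419 → -14.19 percentage points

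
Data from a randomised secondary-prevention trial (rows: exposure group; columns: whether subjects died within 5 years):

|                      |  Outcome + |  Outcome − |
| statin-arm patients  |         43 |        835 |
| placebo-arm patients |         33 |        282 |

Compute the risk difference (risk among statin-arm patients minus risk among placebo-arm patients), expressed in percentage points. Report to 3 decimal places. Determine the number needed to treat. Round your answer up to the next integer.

RD = -5.579; NNT = 18

risk, statin-arm patients = 43/878 = 0.04897
risk, placebo-arm patients = 33/315 = 0.10476
risk difference = 0.04897 − 0.10476 = -0.05579 → -5.579 percentage points
absolute risk difference = 0.055787
1 / 0.055787 = 17.925 → round up → 18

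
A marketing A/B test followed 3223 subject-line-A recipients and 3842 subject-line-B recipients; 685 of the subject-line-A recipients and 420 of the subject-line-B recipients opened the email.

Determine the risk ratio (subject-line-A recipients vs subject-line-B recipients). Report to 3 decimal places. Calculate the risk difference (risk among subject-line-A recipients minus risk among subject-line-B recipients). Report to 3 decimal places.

risk, subject-line-A recipients = 685/3223 = 0.2125
risk, subject-line-B recipients = 420/3842 = 0.1093
RR = 0.2125 / 0.1093 = 1.944
risk difference = 0.2125 − 0.1093 = 0.103

RR = 1.944; RD = 0.103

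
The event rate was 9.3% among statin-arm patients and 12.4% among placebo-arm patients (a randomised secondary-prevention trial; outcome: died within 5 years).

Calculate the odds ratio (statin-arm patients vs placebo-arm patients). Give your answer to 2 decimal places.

0.72

odds, statin-arm patients = 0.0930/0.9070 = 0.1025
odds, placebo-arm patients = 0.1240/0.8760 = 0.1416
OR = 0.1025 / 0.1416 = 0.72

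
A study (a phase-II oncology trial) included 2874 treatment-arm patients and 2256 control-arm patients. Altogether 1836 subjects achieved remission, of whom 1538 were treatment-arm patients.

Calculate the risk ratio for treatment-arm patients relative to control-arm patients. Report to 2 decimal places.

treatment-arm patients without the outcome: 2874 − 1538 = 1336
control-arm patients with the outcome: 1836 − 1538 = 298
control-arm patients without the outcome: 2256 − 298 = 1958
risk, treatment-arm patients = 1538/2874 = 0.5351
risk, control-arm patients = 298/2256 = 0.1321
RR = 0.5351 / 0.1321 = 4.05

RR: 4.05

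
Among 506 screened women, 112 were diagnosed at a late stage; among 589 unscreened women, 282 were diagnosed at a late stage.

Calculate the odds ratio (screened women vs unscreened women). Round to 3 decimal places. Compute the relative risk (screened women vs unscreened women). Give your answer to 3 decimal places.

OR = (112 × 307) / (394 × 282) = 34384/111108 ≈ 0.309
risk, screened women = 112/506 = 0.2213
risk, unscreened women = 282/589 = 0.4788
RR = 0.2213 / 0.4788 = 0.462

OR = 0.309; RR = 0.462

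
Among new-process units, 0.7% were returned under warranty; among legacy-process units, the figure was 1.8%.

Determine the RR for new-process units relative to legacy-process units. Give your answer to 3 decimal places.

RR = 0.00700 / 0.01800 = 0.389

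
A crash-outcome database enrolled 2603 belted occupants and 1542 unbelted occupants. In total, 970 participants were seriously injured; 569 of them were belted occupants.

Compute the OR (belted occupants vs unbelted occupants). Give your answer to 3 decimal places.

0.796

belted occupants without the outcome: 2603 − 569 = 2034
unbelted occupants with the outcome: 970 − 569 = 401
unbelted occupants without the outcome: 1542 − 401 = 1141
odds, belted occupants = 569/2034 = 0.2797
odds, unbelted occupants = 401/1141 = 0.3514
OR = 0.2797 / 0.3514 = 0.796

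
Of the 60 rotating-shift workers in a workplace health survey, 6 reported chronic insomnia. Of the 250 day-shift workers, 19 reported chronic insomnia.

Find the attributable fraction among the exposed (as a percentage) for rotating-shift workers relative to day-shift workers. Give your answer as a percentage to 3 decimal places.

risk, rotating-shift workers = 6/60 = 0.1000
risk, day-shift workers = 19/250 = 0.0760
AR% = (0.1000 − 0.0760) / 0.1000 = 0.2400 → 24.000%

AR%: 24.000%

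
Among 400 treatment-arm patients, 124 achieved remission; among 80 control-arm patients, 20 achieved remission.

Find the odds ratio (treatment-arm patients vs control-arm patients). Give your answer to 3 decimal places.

OR = (124 × 60) / (276 × 20) = 7440/5520 ≈ 1.348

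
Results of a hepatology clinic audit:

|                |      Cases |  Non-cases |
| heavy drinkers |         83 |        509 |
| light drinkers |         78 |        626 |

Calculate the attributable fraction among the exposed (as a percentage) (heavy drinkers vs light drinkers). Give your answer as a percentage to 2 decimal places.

AR%: 20.97%

risk, heavy drinkers = 83/592 = 0.1402
risk, light drinkers = 78/704 = 0.1108
AR% = (0.1402 − 0.1108) / 0.1402 = 0.2097 → 20.97%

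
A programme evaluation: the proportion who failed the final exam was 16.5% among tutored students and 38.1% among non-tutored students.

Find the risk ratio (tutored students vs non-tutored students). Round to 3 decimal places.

RR = 0.1650 / 0.3810 = 0.433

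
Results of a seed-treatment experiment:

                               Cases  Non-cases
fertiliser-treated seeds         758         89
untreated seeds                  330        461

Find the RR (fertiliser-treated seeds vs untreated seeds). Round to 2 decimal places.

risk, fertiliser-treated seeds = 758/847 = 0.8949
risk, untreated seeds = 330/791 = 0.4172
RR = 0.8949 / 0.4172 = 2.15

2.15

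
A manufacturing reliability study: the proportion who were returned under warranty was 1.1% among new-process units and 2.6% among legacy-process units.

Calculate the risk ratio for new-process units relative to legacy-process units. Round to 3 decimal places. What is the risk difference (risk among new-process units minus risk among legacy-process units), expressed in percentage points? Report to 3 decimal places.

RR = 0.423; RD = -1.500

RR = 0.01100 / 0.02600 = 0.423
risk difference = 0.01100 − 0.02600 = -0.01500 → -1.500 percentage points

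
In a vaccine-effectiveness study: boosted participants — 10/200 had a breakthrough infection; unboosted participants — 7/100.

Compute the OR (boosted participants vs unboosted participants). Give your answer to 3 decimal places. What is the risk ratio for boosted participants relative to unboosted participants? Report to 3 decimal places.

odds, boosted participants = 10/190 = 0.0526
odds, unboosted participants = 7/93 = 0.0753
OR = 0.0526 / 0.0753 = 0.699
risk, boosted participants = 10/200 = 0.0500
risk, unboosted participants = 7/100 = 0.0700
RR = 0.0500 / 0.0700 = 0.714

OR = 0.699; RR = 0.714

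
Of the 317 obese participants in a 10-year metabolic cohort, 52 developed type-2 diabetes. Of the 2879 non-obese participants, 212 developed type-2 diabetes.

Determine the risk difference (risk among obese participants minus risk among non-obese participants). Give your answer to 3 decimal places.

risk, obese participants = 52/317 = 0.1640
risk, non-obese participants = 212/2879 = 0.0736
risk difference = 0.1640 − 0.0736 = 0.090

0.090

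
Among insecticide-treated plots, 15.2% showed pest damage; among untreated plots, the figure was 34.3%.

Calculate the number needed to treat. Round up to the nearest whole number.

absolute risk difference = 0.191000
1 / 0.191000 = 5.236 → round up → 6

NNT ≈ 6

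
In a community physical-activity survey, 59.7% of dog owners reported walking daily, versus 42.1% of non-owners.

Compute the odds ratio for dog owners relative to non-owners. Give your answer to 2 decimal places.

2.04

odds, dog owners = 0.5970/0.4030 = 1.4814
odds, non-owners = 0.4210/0.5790 = 0.7271
OR = 1.4814 / 0.7271 = 2.04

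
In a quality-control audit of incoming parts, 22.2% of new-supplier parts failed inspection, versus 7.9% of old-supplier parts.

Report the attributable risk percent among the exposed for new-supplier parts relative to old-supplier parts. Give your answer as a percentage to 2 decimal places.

AR% = (0.2220 − 0.0790) / 0.2220 = 0.6441 → 64.41%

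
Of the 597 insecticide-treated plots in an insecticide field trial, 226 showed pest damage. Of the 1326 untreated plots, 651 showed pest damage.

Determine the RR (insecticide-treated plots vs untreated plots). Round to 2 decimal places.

risk, insecticide-treated plots = 226/597 = 0.3786
risk, untreated plots = 651/1326 = 0.4910
RR = 0.3786 / 0.4910 = 0.77

RR: 0.77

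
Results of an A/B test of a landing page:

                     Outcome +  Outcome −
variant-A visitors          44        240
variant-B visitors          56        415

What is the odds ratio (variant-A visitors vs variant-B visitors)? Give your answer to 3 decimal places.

OR = (44 × 415) / (240 × 56) = 18260/13440 ≈ 1.359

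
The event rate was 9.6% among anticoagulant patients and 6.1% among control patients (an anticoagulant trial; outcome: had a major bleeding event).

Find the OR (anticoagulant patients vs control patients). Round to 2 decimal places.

OR ≈ 1.63

odds, anticoagulant patients = 0.0960/0.9040 = 0.1062
odds, control patients = 0.0610/0.9390 = 0.0650
OR = 0.1062 / 0.0650 = 1.63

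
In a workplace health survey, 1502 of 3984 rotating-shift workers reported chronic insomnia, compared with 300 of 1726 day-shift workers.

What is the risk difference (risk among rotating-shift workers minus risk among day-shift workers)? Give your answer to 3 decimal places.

risk, rotating-shift workers = 1502/3984 = 0.3770
risk, day-shift workers = 300/1726 = 0.1738
risk difference = 0.3770 − 0.1738 = 0.203

0.203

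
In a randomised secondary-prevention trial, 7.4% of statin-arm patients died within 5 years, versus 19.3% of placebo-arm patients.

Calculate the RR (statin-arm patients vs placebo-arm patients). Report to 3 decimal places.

RR = 0.0740 / 0.1930 = 0.383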